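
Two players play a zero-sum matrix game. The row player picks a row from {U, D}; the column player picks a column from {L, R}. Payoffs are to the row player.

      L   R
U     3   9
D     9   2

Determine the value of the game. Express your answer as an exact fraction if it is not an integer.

Row minima: U → 3, D → 2; maximin = 3.
Column maxima: L → 9, R → 9; minimax = 9.
3 ≠ 9, so there is no saddle point; optimal play is mixed.
Let the row player play U with probability p. Expected payoff against L: 3p + 9(1−p) = −6p + 9; against R: 9p + 2(1−p) = 7p + 2.
Setting these equal: −6p + 9 = 7p + 2 ⇒ −13p = -7 ⇒ p = 7/13, and the value is (-6)·(7/13) + 9 = 75/13.
For the column player: with q = P(L), equating U's and D's payoffs gives −6q + 9 = 7q + 2 ⇒ q = 7/13.

75/13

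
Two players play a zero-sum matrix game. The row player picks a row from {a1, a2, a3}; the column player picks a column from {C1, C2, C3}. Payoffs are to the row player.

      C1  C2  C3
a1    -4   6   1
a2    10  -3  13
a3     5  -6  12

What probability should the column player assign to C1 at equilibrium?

9/23

Row minima: a1 → -4, a2 → -3, a3 → -6; maximin = -3.
Column maxima: C1 → 10, C2 → 6, C3 → 13; minimax = 6.
-3 ≠ 6, so there is no saddle point; optimal play is mixed.
a3 is strictly dominated by a2, so the row player never plays it.
C3 is strictly dominated by C1 (it gives the row player strictly more in every row), so the column player never plays it.
On the remaining 2×2 (a1, a2 vs C1, C2):
Let the row player play a1 with probability p. Expected payoff against C1: (-4)p + 10(1−p) = −14p + 10; against C2: 6p + (-3)(1−p) = 9p − 3.
Setting these equal: −14p + 10 = 9p − 3 ⇒ −23p = -13 ⇒ p = 13/23, and the value is (-14)·(13/23) + 10 = 48/23.
For the column player: with q = P(C1), equating a1's and a2's payoffs gives −10q + 6 = 13q − 3 ⇒ q = 9/23.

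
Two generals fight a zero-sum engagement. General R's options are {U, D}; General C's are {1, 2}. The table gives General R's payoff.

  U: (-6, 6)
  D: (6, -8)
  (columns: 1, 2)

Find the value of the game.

Row minima: U → -6, D → -8; maximin = -6.
Column maxima: 1 → 6, 2 → 6; minimax = 6.
-6 ≠ 6, so there is no saddle point; optimal play is mixed.
Let General R play U with probability p. Expected payoff against 1: (-6)p + 6(1−p) = −12p + 6; against 2: 6p + (-8)(1−p) = 14p − 8.
Setting these equal: −12p + 6 = 14p − 8 ⇒ −26p = -14 ⇒ p = 7/13, and the value is (-12)·(7/13) + 6 = -6/13.
For General C: with q = P(1), equating U's and D's payoffs gives −12q + 6 = 14q − 8 ⇒ q = 7/13.

-6/13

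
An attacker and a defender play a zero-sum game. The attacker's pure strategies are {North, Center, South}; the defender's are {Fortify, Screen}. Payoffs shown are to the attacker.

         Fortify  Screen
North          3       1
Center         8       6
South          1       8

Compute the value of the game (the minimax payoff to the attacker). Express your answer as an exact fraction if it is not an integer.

58/9

Row minima: North → 1, Center → 6, South → 1; maximin = 6.
Column maxima: Fortify → 8, Screen → 8; minimax = 8.
6 ≠ 8, so there is no saddle point; optimal play is mixed.
North is strictly dominated by Center, so the attacker never plays it.
On the remaining 2×2 (Center, South vs Fortify, Screen):
Let the attacker play Center with probability p. Expected payoff against Fortify: 8p + 1(1−p) = 7p + 1; against Screen: 6p + 8(1−p) = −2p + 8.
Setting these equal: 7p + 1 = −2p + 8 ⇒ 9p = 7 ⇒ p = 7/9, and the value is (7)·(7/9) + 1 = 58/9.
For the defender: with q = P(Fortify), equating Center's and South's payoffs gives 2q + 6 = −7q + 8 ⇒ q = 2/9.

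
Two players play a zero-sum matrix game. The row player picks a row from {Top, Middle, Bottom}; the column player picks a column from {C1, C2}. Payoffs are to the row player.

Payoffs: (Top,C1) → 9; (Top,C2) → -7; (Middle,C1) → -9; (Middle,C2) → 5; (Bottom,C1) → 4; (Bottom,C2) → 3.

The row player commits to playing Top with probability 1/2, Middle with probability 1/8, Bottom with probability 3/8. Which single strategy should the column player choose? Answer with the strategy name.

If the column player plays C1, the row player's expected payoff is (1/2)·9 + (1/8)·(-9) + (3/8)·4 = 39/8.
If the column player plays C2, the row player's expected payoff is (1/2)·(-7) + (1/8)·5 + (3/8)·3 = -7/4.
The column player minimizes the row player's payoff; the smallest is -7/4, so the best response is C2.

C2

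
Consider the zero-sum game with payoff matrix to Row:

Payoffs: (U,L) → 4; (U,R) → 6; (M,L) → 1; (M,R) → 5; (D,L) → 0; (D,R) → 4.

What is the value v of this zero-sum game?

Row minima: U → 4, M → 1, D → 0; maximin = 4.
Column maxima: L → 4, R → 6; minimax = 4.
Since maximin = minimax = 4, there is a saddle point and the value is 4.

4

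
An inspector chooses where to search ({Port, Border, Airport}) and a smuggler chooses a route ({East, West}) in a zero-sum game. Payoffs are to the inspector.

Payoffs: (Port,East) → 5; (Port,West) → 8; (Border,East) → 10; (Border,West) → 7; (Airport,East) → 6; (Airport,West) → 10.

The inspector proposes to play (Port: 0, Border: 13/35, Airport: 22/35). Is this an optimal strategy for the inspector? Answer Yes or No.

No

Against East this mix gives (13/35)·10 + (22/35)·6 = 262/35.
Against West this mix gives (13/35)·7 + (22/35)·10 = 311/35.
The smuggler will play East, holding the inspector to 262/35. Shifting weight toward the row that does better against East would raise this floor (the equalizing mix achieves 58/7 against both East and West), so the proposed strategy is not optimal.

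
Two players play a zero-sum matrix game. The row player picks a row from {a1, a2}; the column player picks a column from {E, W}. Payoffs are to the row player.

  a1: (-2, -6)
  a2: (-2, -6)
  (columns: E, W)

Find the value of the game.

Row minima: a1 → -6, a2 → -6; maximin = -6.
Column maxima: E → -2, W → -6; minimax = -6.
Since maximin = minimax = -6, there is a saddle point and the value is -6.

-6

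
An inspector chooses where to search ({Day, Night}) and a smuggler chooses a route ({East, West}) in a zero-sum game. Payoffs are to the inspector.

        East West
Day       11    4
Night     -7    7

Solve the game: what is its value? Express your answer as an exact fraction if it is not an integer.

5

Row minima: Day → 4, Night → -7; maximin = 4.
Column maxima: East → 11, West → 7; minimax = 7.
4 ≠ 7, so there is no saddle point; optimal play is mixed.
Let the inspector play Day with probability p. Expected payoff against East: 11p + (-7)(1−p) = 18p − 7; against West: 4p + 7(1−p) = −3p + 7.
Setting these equal: 18p − 7 = −3p + 7 ⇒ 21p = 14 ⇒ p = 2/3, and the value is (18)·(2/3) − 7 = 5.
For the smuggler: with q = P(East), equating Day's and Night's payoffs gives 7q + 4 = −14q + 7 ⇒ q = 1/7.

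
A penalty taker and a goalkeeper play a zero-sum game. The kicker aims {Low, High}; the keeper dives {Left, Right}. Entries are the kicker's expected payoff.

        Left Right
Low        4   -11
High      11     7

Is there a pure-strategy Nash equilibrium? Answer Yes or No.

Row minima: Low → -11, High → 7; maximin = 7.
Column maxima: Left → 11, Right → 7; minimax = 7.
maximin = minimax = 7, so a saddle point exists.

Yes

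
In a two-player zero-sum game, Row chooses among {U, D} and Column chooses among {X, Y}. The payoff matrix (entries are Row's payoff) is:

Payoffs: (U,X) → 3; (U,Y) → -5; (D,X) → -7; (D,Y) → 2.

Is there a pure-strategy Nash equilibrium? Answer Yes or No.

No

Row minima: U → -5, D → -7; maximin = -5.
Column maxima: X → 3, Y → 2; minimax = 2.
-5 ≠ 2, so no pure-strategy equilibrium exists.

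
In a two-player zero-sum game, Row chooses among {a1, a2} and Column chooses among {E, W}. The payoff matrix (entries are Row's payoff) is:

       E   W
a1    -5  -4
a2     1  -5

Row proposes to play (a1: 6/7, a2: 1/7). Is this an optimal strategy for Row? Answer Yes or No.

Yes

Against E this mix gives (6/7)·(-5) + (1/7)·1 = -29/7.
Against W this mix gives (6/7)·(-4) + (1/7)·(-5) = -29/7.
All of Column's active replies (E, W) yield -29/7, and no column does worse for Row. The mix makes Column indifferent and guarantees -29/7, so it is optimal.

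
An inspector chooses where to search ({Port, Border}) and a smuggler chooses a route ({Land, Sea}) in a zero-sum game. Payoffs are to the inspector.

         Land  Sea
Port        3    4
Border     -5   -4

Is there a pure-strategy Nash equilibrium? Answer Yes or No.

Row minima: Port → 3, Border → -5; maximin = 3.
Column maxima: Land → 3, Sea → 4; minimax = 3.
maximin = minimax = 3, so a saddle point exists.

Yes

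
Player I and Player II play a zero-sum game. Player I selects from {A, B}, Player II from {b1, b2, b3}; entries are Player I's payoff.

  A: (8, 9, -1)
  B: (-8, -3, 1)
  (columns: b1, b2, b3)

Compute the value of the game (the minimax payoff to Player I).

Row minima: A → -1, B → -8; maximin = -1.
Column maxima: b1 → 8, b2 → 9, b3 → 1; minimax = 1.
-1 ≠ 1, so there is no saddle point; optimal play is mixed.
b2 is strictly dominated by b1 (it gives Player I strictly more in every row), so Player II never plays it.
On the remaining 2×2 (A, B vs b1, b3):
Let Player I play A with probability p. Expected payoff against b1: 8p + (-8)(1−p) = 16p − 8; against b3: (-1)p + 1(1−p) = −2p + 1.
Setting these equal: 16p − 8 = −2p + 1 ⇒ 18p = 9 ⇒ p = 1/2, and the value is (16)·(1/2) − 8 = 0.
For Player II: with q = P(b1), equating A's and B's payoffs gives 9q − 1 = −9q + 1 ⇒ q = 1/9.

0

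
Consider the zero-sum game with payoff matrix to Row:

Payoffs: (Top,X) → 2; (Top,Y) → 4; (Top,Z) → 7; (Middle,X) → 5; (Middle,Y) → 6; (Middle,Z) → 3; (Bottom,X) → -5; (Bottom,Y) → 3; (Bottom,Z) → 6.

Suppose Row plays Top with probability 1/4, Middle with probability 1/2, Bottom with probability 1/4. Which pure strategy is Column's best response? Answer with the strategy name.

If Column plays X, Row's expected payoff is (1/4)·2 + (1/2)·5 + (1/4)·(-5) = 7/4.
If Column plays Y, Row's expected payoff is (1/4)·4 + (1/2)·6 + (1/4)·3 = 19/4.
If Column plays Z, Row's expected payoff is (1/4)·7 + (1/2)·3 + (1/4)·6 = 19/4.
Column minimizes Row's payoff; the smallest is 7/4, so the best response is X.

X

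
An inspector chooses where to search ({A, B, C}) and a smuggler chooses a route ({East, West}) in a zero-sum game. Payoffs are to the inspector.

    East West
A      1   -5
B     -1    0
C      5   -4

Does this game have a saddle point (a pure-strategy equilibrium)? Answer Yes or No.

Row minima: A → -5, B → -1, C → -4; maximin = -1.
Column maxima: East → 5, West → 0; minimax = 0.
-1 ≠ 0, so no pure-strategy equilibrium exists.

No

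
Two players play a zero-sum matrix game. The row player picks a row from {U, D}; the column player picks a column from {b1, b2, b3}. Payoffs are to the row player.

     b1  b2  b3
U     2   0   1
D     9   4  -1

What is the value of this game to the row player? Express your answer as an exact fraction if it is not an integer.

Row minima: U → 0, D → -1; maximin = 0.
Column maxima: b1 → 9, b2 → 4, b3 → 1; minimax = 1.
0 ≠ 1, so there is no saddle point; optimal play is mixed.
b1 is strictly dominated by b2 (it gives the row player strictly more in every row), so the column player never plays it.
On the remaining 2×2 (U, D vs b2, b3):
Let the row player play U with probability p. Expected payoff against b2: 0p + 4(1−p) = −4p + 4; against b3: 1p + (-1)(1−p) = 2p − 1.
Setting these equal: −4p + 4 = 2p − 1 ⇒ −6p = -5 ⇒ p = 5/6, and the value is (-4)·(5/6) + 4 = 2/3.
For the column player: with q = P(b2), equating U's and D's payoffs gives −q + 1 = 5q − 1 ⇒ q = 1/3.

2/3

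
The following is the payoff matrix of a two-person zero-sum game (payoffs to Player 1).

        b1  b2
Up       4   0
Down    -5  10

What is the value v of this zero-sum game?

Row minima: Up → 0, Down → -5; maximin = 0.
Column maxima: b1 → 4, b2 → 10; minimax = 4.
0 ≠ 4, so there is no saddle point; optimal play is mixed.
Let Player 1 play Up with probability p. Expected payoff against b1: 4p + (-5)(1−p) = 9p − 5; against b2: 0p + 10(1−p) = −10p + 10.
Setting these equal: 9p − 5 = −10p + 10 ⇒ 19p = 15 ⇒ p = 15/19, and the value is (9)·(15/19) − 5 = 40/19.
For Player 2: with q = P(b1), equating Up's and Down's payoffs gives 4q = −15q + 10 ⇒ q = 10/19.

40/19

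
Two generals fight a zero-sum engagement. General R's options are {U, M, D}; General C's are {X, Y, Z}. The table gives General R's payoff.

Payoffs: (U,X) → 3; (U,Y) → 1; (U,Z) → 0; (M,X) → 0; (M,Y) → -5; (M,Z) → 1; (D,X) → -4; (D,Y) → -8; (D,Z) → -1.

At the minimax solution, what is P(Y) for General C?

Row minima: U → 0, M → -5, D → -8; maximin = 0.
Column maxima: X → 3, Y → 1, Z → 1; minimax = 1.
0 ≠ 1, so there is no saddle point; optimal play is mixed.
D is strictly dominated by U, so General R never plays it.
X is strictly dominated by Y (it gives General R strictly more in every row), so General C never plays it.
On the remaining 2×2 (U, M vs Y, Z):
Let General R play U with probability p. Expected payoff against Y: 1p + (-5)(1−p) = 6p − 5; against Z: 0p + 1(1−p) = −p + 1.
Setting these equal: 6p − 5 = −p + 1 ⇒ 7p = 6 ⇒ p = 6/7, and the value is (6)·(6/7) − 5 = 1/7.
For General C: with q = P(Y), equating U's and M's payoffs gives q = −6q + 1 ⇒ q = 1/7.

1/7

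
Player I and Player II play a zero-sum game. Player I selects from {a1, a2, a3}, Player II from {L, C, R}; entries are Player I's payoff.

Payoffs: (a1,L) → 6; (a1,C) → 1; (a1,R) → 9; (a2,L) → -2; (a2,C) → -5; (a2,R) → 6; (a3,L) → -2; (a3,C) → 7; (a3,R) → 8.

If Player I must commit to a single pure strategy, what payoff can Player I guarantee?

1

Row minima: a1 → 1, a2 → -5, a3 → -2.
The best of these is 1.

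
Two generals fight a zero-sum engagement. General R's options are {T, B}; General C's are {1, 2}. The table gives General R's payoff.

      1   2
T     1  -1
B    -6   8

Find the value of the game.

1/8

Row minima: T → -1, B → -6; maximin = -1.
Column maxima: 1 → 1, 2 → 8; minimax = 1.
-1 ≠ 1, so there is no saddle point; optimal play is mixed.
Let General R play T with probability p. Expected payoff against 1: 1p + (-6)(1−p) = 7p − 6; against 2: (-1)p + 8(1−p) = −9p + 8.
Setting these equal: 7p − 6 = −9p + 8 ⇒ 16p = 14 ⇒ p = 7/8, and the value is (7)·(7/8) − 6 = 1/8.
For General C: with q = P(1), equating T's and B's payoffs gives 2q − 1 = −14q + 8 ⇒ q = 9/16.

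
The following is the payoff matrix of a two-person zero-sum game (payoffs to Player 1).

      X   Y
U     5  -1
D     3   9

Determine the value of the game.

Row minima: U → -1, D → 3; maximin = 3.
Column maxima: X → 5, Y → 9; minimax = 5.
3 ≠ 5, so there is no saddle point; optimal play is mixed.
Let Player 1 play U with probability p. Expected payoff against X: 5p + 3(1−p) = 2p + 3; against Y: (-1)p + 9(1−p) = −10p + 9.
Setting these equal: 2p + 3 = −10p + 9 ⇒ 12p = 6 ⇒ p = 1/2, and the value is (2)·(1/2) + 3 = 4.
For Player 2: with q = P(X), equating U's and D's payoffs gives 6q − 1 = −6q + 9 ⇒ q = 5/6.

4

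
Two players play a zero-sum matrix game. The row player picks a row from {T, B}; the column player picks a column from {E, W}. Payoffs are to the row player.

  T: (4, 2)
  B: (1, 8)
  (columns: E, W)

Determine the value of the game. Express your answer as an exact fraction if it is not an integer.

Row minima: T → 2, B → 1; maximin = 2.
Column maxima: E → 4, W → 8; minimax = 4.
2 ≠ 4, so there is no saddle point; optimal play is mixed.
Let the row player play T with probability p. Expected payoff against E: 4p + 1(1−p) = 3p + 1; against W: 2p + 8(1−p) = −6p + 8.
Setting these equal: 3p + 1 = −6p + 8 ⇒ 9p = 7 ⇒ p = 7/9, and the value is (3)·(7/9) + 1 = 10/3.
For the column player: with q = P(E), equating T's and B's payoffs gives 2q + 2 = −7q + 8 ⇒ q = 2/3.

10/3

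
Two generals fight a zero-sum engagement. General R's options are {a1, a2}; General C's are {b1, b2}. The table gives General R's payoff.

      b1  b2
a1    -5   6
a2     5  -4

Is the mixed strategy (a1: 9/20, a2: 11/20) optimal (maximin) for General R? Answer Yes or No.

Yes

Against b1 this mix gives (9/20)·(-5) + (11/20)·5 = 1/2.
Against b2 this mix gives (9/20)·6 + (11/20)·(-4) = 1/2.
All of General C's active replies (b1, b2) yield 1/2, and no column does worse for General R. The mix makes General C indifferent and guarantees 1/2, so it is optimal.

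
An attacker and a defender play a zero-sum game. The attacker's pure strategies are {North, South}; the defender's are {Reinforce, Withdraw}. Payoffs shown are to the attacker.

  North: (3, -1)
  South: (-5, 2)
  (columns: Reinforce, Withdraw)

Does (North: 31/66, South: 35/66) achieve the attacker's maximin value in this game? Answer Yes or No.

No

Against Reinforce this mix gives (31/66)·3 + (35/66)·(-5) = -41/33.
Against Withdraw this mix gives (31/66)·(-1) + (35/66)·2 = 13/22.
The defender will play Reinforce, holding the attacker to -41/33. Shifting weight toward the row that does better against Reinforce would raise this floor (the equalizing mix achieves 1/11 against both Reinforce and Withdraw), so the proposed strategy is not optimal.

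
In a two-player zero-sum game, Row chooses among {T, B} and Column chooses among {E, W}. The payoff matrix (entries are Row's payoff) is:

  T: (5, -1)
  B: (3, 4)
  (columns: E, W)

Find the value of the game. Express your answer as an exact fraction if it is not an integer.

Row minima: T → -1, B → 3; maximin = 3.
Column maxima: E → 5, W → 4; minimax = 4.
3 ≠ 4, so there is no saddle point; optimal play is mixed.
Let Row play T with probability p. Expected payoff against E: 5p + 3(1−p) = 2p + 3; against W: (-1)p + 4(1−p) = −5p + 4.
Setting these equal: 2p + 3 = −5p + 4 ⇒ 7p = 1 ⇒ p = 1/7, and the value is (2)·(1/7) + 3 = 23/7.
For Column: with q = P(E), equating T's and B's payoffs gives 6q − 1 = −q + 4 ⇒ q = 5/7.

23/7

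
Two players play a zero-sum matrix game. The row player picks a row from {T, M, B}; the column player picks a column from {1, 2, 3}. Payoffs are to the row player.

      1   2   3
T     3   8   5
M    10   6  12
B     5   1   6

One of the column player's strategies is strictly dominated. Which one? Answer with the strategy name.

3

1 holds the row player's payoff strictly below 3 in every row: 3 < 5, 10 < 12, 5 < 6.
So 3 is strictly dominated for the column player.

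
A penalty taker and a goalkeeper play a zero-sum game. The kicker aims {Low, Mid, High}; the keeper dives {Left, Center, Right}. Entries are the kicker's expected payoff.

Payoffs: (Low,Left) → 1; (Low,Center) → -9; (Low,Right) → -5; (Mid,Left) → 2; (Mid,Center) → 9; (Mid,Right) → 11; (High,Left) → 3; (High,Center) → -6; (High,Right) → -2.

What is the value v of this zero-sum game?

Row minima: Low → -9, Mid → 2, High → -6; maximin = 2.
Column maxima: Left → 3, Center → 9, Right → 11; minimax = 3.
2 ≠ 3, so there is no saddle point; optimal play is mixed.
Low is strictly dominated by Mid, so the kicker never plays it.
Right is strictly dominated by Center (it gives the kicker strictly more in every row), so the keeper never plays it.
On the remaining 2×2 (Mid, High vs Left, Center):
Let the kicker play Mid with probability p. Expected payoff against Left: 2p + 3(1−p) = −p + 3; against Center: 9p + (-6)(1−p) = 15p − 6.
Setting these equal: −p + 3 = 15p − 6 ⇒ −16p = -9 ⇒ p = 9/16, and the value is (-1)·(9/16) + 3 = 39/16.
For the keeper: with q = P(Left), equating Mid's and High's payoffs gives −7q + 9 = 9q − 6 ⇒ q = 15/16.

39/16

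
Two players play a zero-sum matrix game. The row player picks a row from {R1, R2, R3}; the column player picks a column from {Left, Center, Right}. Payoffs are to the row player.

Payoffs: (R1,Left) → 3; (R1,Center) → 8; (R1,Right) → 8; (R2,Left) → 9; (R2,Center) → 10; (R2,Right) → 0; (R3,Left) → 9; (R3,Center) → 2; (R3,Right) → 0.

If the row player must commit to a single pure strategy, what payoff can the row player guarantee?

3

Row minima: R1 → 3, R2 → 0, R3 → 0.
The best of these is 3.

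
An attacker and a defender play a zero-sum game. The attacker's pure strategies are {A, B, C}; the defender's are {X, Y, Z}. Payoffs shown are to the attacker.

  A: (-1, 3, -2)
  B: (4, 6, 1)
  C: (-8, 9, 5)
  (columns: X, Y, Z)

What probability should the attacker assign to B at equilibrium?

13/16

Row minima: A → -2, B → 1, C → -8; maximin = 1.
Column maxima: X → 4, Y → 9, Z → 5; minimax = 4.
1 ≠ 4, so there is no saddle point; optimal play is mixed.
A is strictly dominated by B, so the attacker never plays it.
Y is strictly dominated by X (it gives the attacker strictly more in every row), so the defender never plays it.
On the remaining 2×2 (B, C vs X, Z):
Let the attacker play B with probability p. Expected payoff against X: 4p + (-8)(1−p) = 12p − 8; against Z: 1p + 5(1−p) = −4p + 5.
Setting these equal: 12p − 8 = −4p + 5 ⇒ 16p = 13 ⇒ p = 13/16, and the value is (12)·(13/16) − 8 = 7/4.
For the defender: with q = P(X), equating B's and C's payoffs gives 3q + 1 = −13q + 5 ⇒ q = 1/4.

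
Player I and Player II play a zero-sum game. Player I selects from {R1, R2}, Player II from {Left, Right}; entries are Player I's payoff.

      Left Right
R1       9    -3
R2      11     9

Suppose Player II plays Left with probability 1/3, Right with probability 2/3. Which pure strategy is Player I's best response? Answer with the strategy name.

Expected payoff of R1: (1/3)·9 + (2/3)·(-3) = 1.
Expected payoff of R2: (1/3)·11 + (2/3)·9 = 29/3.
The largest is 29/3, so Player I's best response is R2.

R2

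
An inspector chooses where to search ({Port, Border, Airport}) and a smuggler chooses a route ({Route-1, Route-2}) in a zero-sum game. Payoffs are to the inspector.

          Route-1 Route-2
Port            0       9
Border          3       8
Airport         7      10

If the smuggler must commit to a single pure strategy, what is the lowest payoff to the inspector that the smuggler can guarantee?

Column maxima: Route-1 → 7, Route-2 → 10.
The smallest of these is 7.

7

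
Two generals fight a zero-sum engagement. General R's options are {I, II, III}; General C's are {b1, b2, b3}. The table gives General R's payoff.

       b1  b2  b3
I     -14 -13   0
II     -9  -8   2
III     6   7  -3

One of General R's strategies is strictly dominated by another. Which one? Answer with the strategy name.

I

II gives a strictly higher payoff than I against every column: -9 > -14, -8 > -13, 2 > 0.
So I is strictly dominated and General R never plays it.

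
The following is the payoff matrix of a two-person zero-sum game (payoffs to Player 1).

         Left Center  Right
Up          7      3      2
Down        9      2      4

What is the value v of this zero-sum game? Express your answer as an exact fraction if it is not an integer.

Row minima: Up → 2, Down → 2; maximin = 2.
Column maxima: Left → 9, Center → 3, Right → 4; minimax = 3.
2 ≠ 3, so there is no saddle point; optimal play is mixed.
Left is strictly dominated by Center (it gives Player 1 strictly more in every row), so Player 2 never plays it.
On the remaining 2×2 (Up, Down vs Center, Right):
Let Player 1 play Up with probability p. Expected payoff against Center: 3p + 2(1−p) = p + 2; against Right: 2p + 4(1−p) = −2p + 4.
Setting these equal: p + 2 = −2p + 4 ⇒ 3p = 2 ⇒ p = 2/3, and the value is (1)·(2/3) + 2 = 8/3.
For Player 2: with q = P(Center), equating Up's and Down's payoffs gives q + 2 = −2q + 4 ⇒ q = 2/3.

8/3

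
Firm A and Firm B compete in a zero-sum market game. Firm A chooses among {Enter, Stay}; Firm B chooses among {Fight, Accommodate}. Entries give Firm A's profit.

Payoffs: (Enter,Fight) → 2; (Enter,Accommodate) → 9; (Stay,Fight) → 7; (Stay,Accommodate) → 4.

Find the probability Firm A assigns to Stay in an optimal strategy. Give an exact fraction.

Row minima: Enter → 2, Stay → 4; maximin = 4.
Column maxima: Fight → 7, Accommodate → 9; minimax = 7.
4 ≠ 7, so there is no saddle point; optimal play is mixed.
Let Firm A play Enter with probability p. Expected payoff against Fight: 2p + 7(1−p) = −5p + 7; against Accommodate: 9p + 4(1−p) = 5p + 4.
Setting these equal: −5p + 7 = 5p + 4 ⇒ −10p = -3 ⇒ p = 3/10, and the value is (-5)·(3/10) + 7 = 11/2.
For Firm B: with q = P(Fight), equating Enter's and Stay's payoffs gives −7q + 9 = 3q + 4 ⇒ q = 1/2.

7/10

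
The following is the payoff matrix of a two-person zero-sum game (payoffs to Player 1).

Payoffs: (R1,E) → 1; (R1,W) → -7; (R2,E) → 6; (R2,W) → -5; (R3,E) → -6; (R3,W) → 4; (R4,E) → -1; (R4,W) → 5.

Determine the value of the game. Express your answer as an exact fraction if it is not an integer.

25/17

Row minima: R1 → -7, R2 → -5, R3 → -6, R4 → -1; maximin = -1.
Column maxima: E → 6, W → 5; minimax = 5.
-1 ≠ 5, so there is no saddle point; optimal play is mixed.
R1 is strictly dominated by R2, so Player 1 never plays it.
R3 is strictly dominated by R4, so Player 1 never plays it.
On the remaining 2×2 (R2, R4 vs E, W):
Let Player 1 play R2 with probability p. Expected payoff against E: 6p + (-1)(1−p) = 7p − 1; against W: (-5)p + 5(1−p) = −10p + 5.
Setting these equal: 7p − 1 = −10p + 5 ⇒ 17p = 6 ⇒ p = 6/17, and the value is (7)·(6/17) − 1 = 25/17.
For Player 2: with q = P(E), equating R2's and R4's payoffs gives 11q − 5 = −6q + 5 ⇒ q = 10/17.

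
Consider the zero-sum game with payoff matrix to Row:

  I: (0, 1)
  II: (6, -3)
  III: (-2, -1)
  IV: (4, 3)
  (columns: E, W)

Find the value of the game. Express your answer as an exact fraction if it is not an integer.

3

Row minima: I → 0, II → -3, III → -2, IV → 3; maximin = 3.
Column maxima: E → 6, W → 3; minimax = 3.
Since maximin = minimax = 3, there is a saddle point and the value is 3.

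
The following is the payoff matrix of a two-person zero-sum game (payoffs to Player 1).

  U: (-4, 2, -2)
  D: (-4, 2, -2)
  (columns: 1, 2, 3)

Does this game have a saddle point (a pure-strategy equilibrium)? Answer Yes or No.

Row minima: U → -4, D → -4; maximin = -4.
Column maxima: 1 → -4, 2 → 2, 3 → -2; minimax = -4.
maximin = minimax = -4, so a saddle point exists.

Yes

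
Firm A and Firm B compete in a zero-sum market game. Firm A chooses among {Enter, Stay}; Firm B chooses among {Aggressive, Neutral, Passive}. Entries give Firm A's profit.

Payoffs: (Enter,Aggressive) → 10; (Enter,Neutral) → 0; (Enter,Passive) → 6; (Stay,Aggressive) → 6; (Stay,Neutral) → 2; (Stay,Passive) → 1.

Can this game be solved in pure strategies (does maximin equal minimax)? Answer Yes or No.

Row minima: Enter → 0, Stay → 1; maximin = 1.
Column maxima: Aggressive → 10, Neutral → 2, Passive → 6; minimax = 2.
1 ≠ 2, so no pure-strategy equilibrium exists.

No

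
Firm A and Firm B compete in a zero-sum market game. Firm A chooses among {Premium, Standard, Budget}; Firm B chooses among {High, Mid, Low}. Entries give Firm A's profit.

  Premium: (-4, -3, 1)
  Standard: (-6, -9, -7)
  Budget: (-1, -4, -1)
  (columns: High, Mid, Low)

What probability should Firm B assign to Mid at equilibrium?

3/4

Row minima: Premium → -4, Standard → -9, Budget → -4; maximin = -4.
Column maxima: High → -1, Mid → -3, Low → 1; minimax = -3.
-4 ≠ -3, so there is no saddle point; optimal play is mixed.
Standard is strictly dominated by Premium, so Firm A never plays it.
Low is strictly dominated by Mid (it gives Firm A strictly more in every row), so Firm B never plays it.
On the remaining 2×2 (Premium, Budget vs High, Mid):
Let Firm A play Premium with probability p. Expected payoff against High: (-4)p + (-1)(1−p) = −3p − 1; against Mid: (-3)p + (-4)(1−p) = p − 4.
Setting these equal: −3p − 1 = p − 4 ⇒ −4p = -3 ⇒ p = 3/4, and the value is (-3)·(3/4) − 1 = -13/4.
For Firm B: with q = P(High), equating Premium's and Budget's payoffs gives −q − 3 = 3q − 4 ⇒ q = 1/4.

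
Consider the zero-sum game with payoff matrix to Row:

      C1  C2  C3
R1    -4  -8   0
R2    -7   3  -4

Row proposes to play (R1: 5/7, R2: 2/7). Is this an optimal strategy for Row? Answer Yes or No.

Against C1 this mix gives (5/7)·(-4) + (2/7)·(-7) = -34/7.
Against C2 this mix gives (5/7)·(-8) + (2/7)·3 = -34/7.
Against C3 this mix gives (5/7)·0 + (2/7)·(-4) = -8/7.
All of Column's active replies (C1, C2) yield -34/7, and no column does worse for Row. The mix makes Column indifferent and guarantees -34/7, so it is optimal.

Yes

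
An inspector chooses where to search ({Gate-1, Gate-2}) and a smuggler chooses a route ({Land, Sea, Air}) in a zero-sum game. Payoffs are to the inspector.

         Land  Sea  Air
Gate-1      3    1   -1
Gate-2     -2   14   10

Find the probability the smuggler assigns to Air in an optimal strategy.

5/16

Row minima: Gate-1 → -1, Gate-2 → -2; maximin = -1.
Column maxima: Land → 3, Sea → 14, Air → 10; minimax = 3.
-1 ≠ 3, so there is no saddle point; optimal play is mixed.
Sea is strictly dominated by Air (it gives the inspector strictly more in every row), so the smuggler never plays it.
On the remaining 2×2 (Gate-1, Gate-2 vs Land, Air):
Let the inspector play Gate-1 with probability p. Expected payoff against Land: 3p + (-2)(1−p) = 5p − 2; against Air: (-1)p + 10(1−p) = −11p + 10.
Setting these equal: 5p − 2 = −11p + 10 ⇒ 16p = 12 ⇒ p = 3/4, and the value is (5)·(3/4) − 2 = 7/4.
For the smuggler: with q = P(Land), equating Gate-1's and Gate-2's payoffs gives 4q − 1 = −12q + 10 ⇒ q = 11/16.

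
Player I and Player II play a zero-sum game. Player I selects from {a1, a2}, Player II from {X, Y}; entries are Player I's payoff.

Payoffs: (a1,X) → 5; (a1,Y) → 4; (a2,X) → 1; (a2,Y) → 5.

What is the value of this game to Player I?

Row minima: a1 → 4, a2 → 1; maximin = 4.
Column maxima: X → 5, Y → 5; minimax = 5.
4 ≠ 5, so there is no saddle point; optimal play is mixed.
Let Player I play a1 with probability p. Expected payoff against X: 5p + 1(1−p) = 4p + 1; against Y: 4p + 5(1−p) = −p + 5.
Setting these equal: 4p + 1 = −p + 5 ⇒ 5p = 4 ⇒ p = 4/5, and the value is (4)·(4/5) + 1 = 21/5.
For Player II: with q = P(X), equating a1's and a2's payoffs gives q + 4 = −4q + 5 ⇒ q = 1/5.

21/5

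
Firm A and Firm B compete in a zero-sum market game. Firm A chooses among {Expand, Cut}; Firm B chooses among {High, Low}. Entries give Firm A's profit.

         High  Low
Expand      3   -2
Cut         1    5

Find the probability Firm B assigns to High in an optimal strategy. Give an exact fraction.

Row minima: Expand → -2, Cut → 1; maximin = 1.
Column maxima: High → 3, Low → 5; minimax = 3.
1 ≠ 3, so there is no saddle point; optimal play is mixed.
Let Firm A play Expand with probability p. Expected payoff against High: 3p + 1(1−p) = 2p + 1; against Low: (-2)p + 5(1−p) = −7p + 5.
Setting these equal: 2p + 1 = −7p + 5 ⇒ 9p = 4 ⇒ p = 4/9, and the value is (2)·(4/9) + 1 = 17/9.
For Firm B: with q = P(High), equating Expand's and Cut's payoffs gives 5q − 2 = −4q + 5 ⇒ q = 7/9.

7/9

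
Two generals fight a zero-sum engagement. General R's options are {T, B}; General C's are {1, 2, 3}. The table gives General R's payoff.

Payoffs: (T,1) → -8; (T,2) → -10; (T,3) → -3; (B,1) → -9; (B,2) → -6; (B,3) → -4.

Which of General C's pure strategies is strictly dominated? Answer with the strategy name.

3

1 holds General R's payoff strictly below 3 in every row: -8 < -3, -9 < -4.
So 3 is strictly dominated for General C.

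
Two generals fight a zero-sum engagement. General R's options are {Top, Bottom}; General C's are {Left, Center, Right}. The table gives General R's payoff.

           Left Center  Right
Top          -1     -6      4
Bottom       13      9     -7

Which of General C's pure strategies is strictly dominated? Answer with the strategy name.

Center holds General R's payoff strictly below Left in every row: -6 < -1, 9 < 13.
So Left is strictly dominated for General C.

Left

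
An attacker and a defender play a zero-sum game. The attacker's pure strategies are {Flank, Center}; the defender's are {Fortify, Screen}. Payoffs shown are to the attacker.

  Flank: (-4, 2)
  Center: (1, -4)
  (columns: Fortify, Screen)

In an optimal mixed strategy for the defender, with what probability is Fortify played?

6/11

Row minima: Flank → -4, Center → -4; maximin = -4.
Column maxima: Fortify → 1, Screen → 2; minimax = 1.
-4 ≠ 1, so there is no saddle point; optimal play is mixed.
Let the attacker play Flank with probability p. Expected payoff against Fortify: (-4)p + 1(1−p) = −5p + 1; against Screen: 2p + (-4)(1−p) = 6p − 4.
Setting these equal: −5p + 1 = 6p − 4 ⇒ −11p = -5 ⇒ p = 5/11, and the value is (-5)·(5/11) + 1 = -14/11.
For the defender: with q = P(Fortify), equating Flank's and Center's payoffs gives −6q + 2 = 5q − 4 ⇒ q = 6/11.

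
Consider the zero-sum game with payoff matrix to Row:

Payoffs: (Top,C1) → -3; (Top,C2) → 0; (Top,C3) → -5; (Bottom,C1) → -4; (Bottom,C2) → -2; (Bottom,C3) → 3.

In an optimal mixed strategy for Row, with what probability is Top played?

7/9

Row minima: Top → -5, Bottom → -4; maximin = -4.
Column maxima: C1 → -3, C2 → 0, C3 → 3; minimax = -3.
-4 ≠ -3, so there is no saddle point; optimal play is mixed.
C2 is strictly dominated by C1 (it gives Row strictly more in every row), so Column never plays it.
On the remaining 2×2 (Top, Bottom vs C1, C3):
Let Row play Top with probability p. Expected payoff against C1: (-3)p + (-4)(1−p) = p − 4; against C3: (-5)p + 3(1−p) = −8p + 3.
Setting these equal: p − 4 = −8p + 3 ⇒ 9p = 7 ⇒ p = 7/9, and the value is (1)·(7/9) − 4 = -29/9.
For Column: with q = P(C1), equating Top's and Bottom's payoffs gives 2q − 5 = −7q + 3 ⇒ q = 8/9.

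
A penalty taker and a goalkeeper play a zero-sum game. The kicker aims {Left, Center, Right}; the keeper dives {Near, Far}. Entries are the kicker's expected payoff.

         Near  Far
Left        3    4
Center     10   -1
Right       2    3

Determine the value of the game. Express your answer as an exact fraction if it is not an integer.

Row minima: Left → 3, Center → -1, Right → 2; maximin = 3.
Column maxima: Near → 10, Far → 4; minimax = 4.
3 ≠ 4, so there is no saddle point; optimal play is mixed.
Right is strictly dominated by Left, so the kicker never plays it.
On the remaining 2×2 (Left, Center vs Near, Far):
Let the kicker play Left with probability p. Expected payoff against Near: 3p + 10(1−p) = −7p + 10; against Far: 4p + (-1)(1−p) = 5p − 1.
Setting these equal: −7p + 10 = 5p − 1 ⇒ −12p = -11 ⇒ p = 11/12, and the value is (-7)·(11/12) + 10 = 43/12.
For the keeper: with q = P(Near), equating Left's and Center's payoffs gives −q + 4 = 11q − 1 ⇒ q = 5/12.

43/12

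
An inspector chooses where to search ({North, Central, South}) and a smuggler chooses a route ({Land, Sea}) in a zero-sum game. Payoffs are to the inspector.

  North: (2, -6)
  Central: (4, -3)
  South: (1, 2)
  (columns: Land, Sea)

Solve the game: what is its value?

Row minima: North → -6, Central → -3, South → 1; maximin = 1.
Column maxima: Land → 4, Sea → 2; minimax = 2.
1 ≠ 2, so there is no saddle point; optimal play is mixed.
North is strictly dominated by Central, so the inspector never plays it.
On the remaining 2×2 (Central, South vs Land, Sea):
Let the inspector play Central with probability p. Expected payoff against Land: 4p + 1(1−p) = 3p + 1; against Sea: (-3)p + 2(1−p) = −5p + 2.
Setting these equal: 3p + 1 = −5p + 2 ⇒ 8p = 1 ⇒ p = 1/8, and the value is (3)·(1/8) + 1 = 11/8.
For the smuggler: with q = P(Land), equating Central's and South's payoffs gives 7q − 3 = −q + 2 ⇒ q = 5/8.

11/8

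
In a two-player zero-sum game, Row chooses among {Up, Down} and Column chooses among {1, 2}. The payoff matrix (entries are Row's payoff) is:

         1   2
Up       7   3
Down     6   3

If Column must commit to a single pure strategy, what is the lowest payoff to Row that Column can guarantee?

3

Column maxima: 1 → 7, 2 → 3.
The smallest of these is 3.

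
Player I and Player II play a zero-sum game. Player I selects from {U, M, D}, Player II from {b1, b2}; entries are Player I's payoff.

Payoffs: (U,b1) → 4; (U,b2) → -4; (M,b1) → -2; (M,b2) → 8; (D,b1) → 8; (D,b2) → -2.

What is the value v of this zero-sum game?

3

Row minima: U → -4, M → -2, D → -2; maximin = -2.
Column maxima: b1 → 8, b2 → 8; minimax = 8.
-2 ≠ 8, so there is no saddle point; optimal play is mixed.
U is strictly dominated by D, so Player I never plays it.
On the remaining 2×2 (M, D vs b1, b2):
Let Player I play M with probability p. Expected payoff against b1: (-2)p + 8(1−p) = −10p + 8; against b2: 8p + (-2)(1−p) = 10p − 2.
Setting these equal: −10p + 8 = 10p − 2 ⇒ −20p = -10 ⇒ p = 1/2, and the value is (-10)·(1/2) + 8 = 3.
For Player II: with q = P(b1), equating M's and D's payoffs gives −10q + 8 = 10q − 2 ⇒ q = 1/2.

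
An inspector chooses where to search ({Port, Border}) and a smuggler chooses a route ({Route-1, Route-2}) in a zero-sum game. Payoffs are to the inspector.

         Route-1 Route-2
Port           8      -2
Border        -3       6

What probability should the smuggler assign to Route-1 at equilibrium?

8/19

Row minima: Port → -2, Border → -3; maximin = -2.
Column maxima: Route-1 → 8, Route-2 → 6; minimax = 6.
-2 ≠ 6, so there is no saddle point; optimal play is mixed.
Let the inspector play Port with probability p. Expected payoff against Route-1: 8p + (-3)(1−p) = 11p − 3; against Route-2: (-2)p + 6(1−p) = −8p + 6.
Setting these equal: 11p − 3 = −8p + 6 ⇒ 19p = 9 ⇒ p = 9/19, and the value is (11)·(9/19) − 3 = 42/19.
For the smuggler: with q = P(Route-1), equating Port's and Border's payoffs gives 10q − 2 = −9q + 6 ⇒ q = 8/19.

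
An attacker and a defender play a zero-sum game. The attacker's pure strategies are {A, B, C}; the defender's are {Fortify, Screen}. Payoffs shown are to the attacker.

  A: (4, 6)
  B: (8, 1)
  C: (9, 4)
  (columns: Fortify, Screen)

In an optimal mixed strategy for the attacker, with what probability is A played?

Row minima: A → 4, B → 1, C → 4; maximin = 4.
Column maxima: Fortify → 9, Screen → 6; minimax = 6.
4 ≠ 6, so there is no saddle point; optimal play is mixed.
B is strictly dominated by C, so the attacker never plays it.
On the remaining 2×2 (A, C vs Fortify, Screen):
Let the attacker play A with probability p. Expected payoff against Fortify: 4p + 9(1−p) = −5p + 9; against Screen: 6p + 4(1−p) = 2p + 4.
Setting these equal: −5p + 9 = 2p + 4 ⇒ −7p = -5 ⇒ p = 5/7, and the value is (-5)·(5/7) + 9 = 38/7.
For the defender: with q = P(Fortify), equating A's and C's payoffs gives −2q + 6 = 5q + 4 ⇒ q = 2/7.

5/7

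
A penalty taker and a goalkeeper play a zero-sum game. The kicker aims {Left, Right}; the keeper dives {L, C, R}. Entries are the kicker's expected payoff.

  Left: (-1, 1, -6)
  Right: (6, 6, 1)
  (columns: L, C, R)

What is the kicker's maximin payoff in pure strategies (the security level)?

1

Row minima: Left → -6, Right → 1.
The best of these is 1.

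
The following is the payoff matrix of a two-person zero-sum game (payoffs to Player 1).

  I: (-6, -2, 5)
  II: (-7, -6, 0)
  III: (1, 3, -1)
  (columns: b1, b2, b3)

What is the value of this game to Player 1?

-1/13

Row minima: I → -6, II → -7, III → -1; maximin = -1.
Column maxima: b1 → 1, b2 → 3, b3 → 5; minimax = 1.
-1 ≠ 1, so there is no saddle point; optimal play is mixed.
II is strictly dominated by I, so Player 1 never plays it.
b2 is strictly dominated by b1 (it gives Player 1 strictly more in every row), so Player 2 never plays it.
On the remaining 2×2 (I, III vs b1, b3):
Let Player 1 play I with probability p. Expected payoff against b1: (-6)p + 1(1−p) = −7p + 1; against b3: 5p + (-1)(1−p) = 6p − 1.
Setting these equal: −7p + 1 = 6p − 1 ⇒ −13p = -2 ⇒ p = 2/13, and the value is (-7)·(2/13) + 1 = -1/13.
For Player 2: with q = P(b1), equating I's and III's payoffs gives −11q + 5 = 2q − 1 ⇒ q = 6/13.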